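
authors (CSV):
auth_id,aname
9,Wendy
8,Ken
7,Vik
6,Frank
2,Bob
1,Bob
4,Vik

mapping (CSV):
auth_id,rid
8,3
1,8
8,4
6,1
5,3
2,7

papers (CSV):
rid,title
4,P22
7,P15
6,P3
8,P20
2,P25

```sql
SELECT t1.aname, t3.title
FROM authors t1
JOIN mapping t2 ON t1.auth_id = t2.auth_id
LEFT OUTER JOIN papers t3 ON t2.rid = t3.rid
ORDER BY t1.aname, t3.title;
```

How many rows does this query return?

Joins associate left-to-right: authors INNER JOIN mapping on auth_id gives 5 intermediate row(s).
Then LEFT JOIN `papers t3` on rid: each of those 5 rows is kept; rows whose t2.rid has no match in t3 get NULL for t3's columns.
Result: 5 row(s).

5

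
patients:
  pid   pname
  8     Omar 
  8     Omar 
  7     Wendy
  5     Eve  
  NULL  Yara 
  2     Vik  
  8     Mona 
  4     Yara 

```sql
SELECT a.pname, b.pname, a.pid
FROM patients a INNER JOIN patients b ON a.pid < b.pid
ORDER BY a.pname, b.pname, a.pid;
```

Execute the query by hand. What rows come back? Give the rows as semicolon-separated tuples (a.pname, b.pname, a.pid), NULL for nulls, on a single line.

INNER JOIN keeps only pairs where the ON condition holds.
Matching on a.pid < b.pid. A NULL in a compared column never satisfies the condition.
- pid=8: no matching b row, dropped.
- pid=8: no matching b row, dropped.
- pid=7: 3 matching b row(s), so 3 row(s) emitted.
- pid=5: 4 matching b row(s), so 4 row(s) emitted.
- pid=NULL: no matching b row, dropped.
- pid=2: 6 matching b row(s), so 6 row(s) emitted.
- pid=8: no matching b row, dropped.
- pid=4: 5 matching b row(s), so 5 row(s) emitted.

(Eve, Mona, 5); (Eve, Omar, 5); (Eve, Omar, 5); (Eve, Wendy, 5); (Vik, Eve, 2); (Vik, Mona, 2); (Vik, Omar, 2); (Vik, Omar, 2); (Vik, Wendy, 2); (Vik, Yara, 2); (Wendy, Mona, 7); (Wendy, Omar, 7); (Wendy, Omar, 7); (Yara, Eve, 4); (Yara, Mona, 4); (Yara, Omar, 4); (Yara, Omar, 4); (Yara, Wendy, 4)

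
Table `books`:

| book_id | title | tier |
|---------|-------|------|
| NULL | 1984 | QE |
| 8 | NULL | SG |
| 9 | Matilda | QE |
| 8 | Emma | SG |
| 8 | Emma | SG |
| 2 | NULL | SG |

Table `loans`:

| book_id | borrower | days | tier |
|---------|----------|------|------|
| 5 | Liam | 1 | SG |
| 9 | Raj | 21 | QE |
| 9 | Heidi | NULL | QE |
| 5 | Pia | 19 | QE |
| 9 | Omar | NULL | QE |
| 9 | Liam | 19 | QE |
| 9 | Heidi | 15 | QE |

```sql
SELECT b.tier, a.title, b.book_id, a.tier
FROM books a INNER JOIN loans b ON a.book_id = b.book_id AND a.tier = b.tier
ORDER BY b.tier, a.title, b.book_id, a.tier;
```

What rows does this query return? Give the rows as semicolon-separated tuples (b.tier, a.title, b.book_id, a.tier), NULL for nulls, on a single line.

(QE, Matilda, 9, QE); (QE, Matilda, 9, QE); (QE, Matilda, 9, QE); (QE, Matilda, 9, QE); (QE, Matilda, 9, QE)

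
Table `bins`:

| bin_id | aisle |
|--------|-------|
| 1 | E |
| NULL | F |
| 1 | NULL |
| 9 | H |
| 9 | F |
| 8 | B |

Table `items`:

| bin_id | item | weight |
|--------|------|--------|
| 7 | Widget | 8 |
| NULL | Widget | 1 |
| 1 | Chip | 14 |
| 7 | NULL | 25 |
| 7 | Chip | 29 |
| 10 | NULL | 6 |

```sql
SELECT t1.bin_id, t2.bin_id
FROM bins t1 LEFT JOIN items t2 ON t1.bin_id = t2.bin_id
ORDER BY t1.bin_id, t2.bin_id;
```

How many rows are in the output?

6

LEFT JOIN keeps every row from `bins`; unmatched rows get NULL for `items`'s columns.
Matching on t1.bin_id = t2.bin_id. A NULL in a compared column never satisfies the condition.
- t1[0] bin_id=1 → 1 match(es) in t2 → 1 row(s).
- t1[1] bin_id=NULL → no match; kept with NULLs on the t2 side.
- t1[2] bin_id=1 → 1 match(es) in t2 → 1 row(s).
- t1[3] bin_id=9 → no match; kept with NULLs on the t2 side.
- t1[4] bin_id=9 → no match; kept with NULLs on the t2 side.
- t1[5] bin_id=8 → no match; kept with NULLs on the t2 side.
Total: 2 matched + 4 padded = 6 rows.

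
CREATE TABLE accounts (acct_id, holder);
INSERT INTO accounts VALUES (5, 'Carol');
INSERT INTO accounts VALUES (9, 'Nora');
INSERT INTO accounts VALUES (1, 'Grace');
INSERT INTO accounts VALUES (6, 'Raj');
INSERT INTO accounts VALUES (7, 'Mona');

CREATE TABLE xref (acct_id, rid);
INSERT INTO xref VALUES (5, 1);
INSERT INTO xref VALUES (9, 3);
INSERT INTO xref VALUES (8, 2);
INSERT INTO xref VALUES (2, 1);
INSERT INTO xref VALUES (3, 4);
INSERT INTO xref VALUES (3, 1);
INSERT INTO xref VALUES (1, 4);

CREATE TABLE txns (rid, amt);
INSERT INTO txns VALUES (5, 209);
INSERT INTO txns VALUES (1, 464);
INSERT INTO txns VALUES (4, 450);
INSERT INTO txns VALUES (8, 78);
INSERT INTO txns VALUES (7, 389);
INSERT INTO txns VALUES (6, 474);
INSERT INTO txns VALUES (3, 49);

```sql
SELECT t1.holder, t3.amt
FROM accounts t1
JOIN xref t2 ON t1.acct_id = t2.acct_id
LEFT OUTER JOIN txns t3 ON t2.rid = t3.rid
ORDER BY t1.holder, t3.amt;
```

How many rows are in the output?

3

Evaluate left to right. First `accounts t1 INNER JOIN xref t2` on acct_id: 3 row(s).
Then LEFT JOIN `txns t3` on rid: each of those 3 rows is kept; rows whose t2.rid has no match in t3 get NULL for t3's columns.
Result: 3 row(s).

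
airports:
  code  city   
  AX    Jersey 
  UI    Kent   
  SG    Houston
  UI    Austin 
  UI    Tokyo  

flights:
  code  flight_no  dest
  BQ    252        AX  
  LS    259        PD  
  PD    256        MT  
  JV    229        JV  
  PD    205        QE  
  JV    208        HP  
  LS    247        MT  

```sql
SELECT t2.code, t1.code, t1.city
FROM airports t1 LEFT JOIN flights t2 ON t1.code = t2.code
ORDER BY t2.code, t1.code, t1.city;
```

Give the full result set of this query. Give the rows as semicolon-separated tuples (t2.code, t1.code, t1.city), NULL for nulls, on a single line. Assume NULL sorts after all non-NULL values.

(NULL, AX, Jersey); (NULL, SG, Houston); (NULL, UI, Austin); (NULL, UI, Kent); (NULL, UI, Tokyo)

LEFT JOIN keeps every row from `airports`; unmatched rows get NULL for `flights`'s columns.
Matching on t1.code = t2.code.
- t1[0] code=AX → no match; kept with NULLs on the t2 side.
- t1[1] code=UI → no match; kept with NULLs on the t2 side.
- t1[2] code=SG → no match; kept with NULLs on the t2 side.
- t1[3] code=UI → no match; kept with NULLs on the t2 side.
- t1[4] code=UI → no match; kept with NULLs on the t2 side.
After projecting and ordering:
t2.code | t1.code | t1.city
NULL | AX | Jersey
NULL | SG | Houston
NULL | UI | Austin
NULL | UI | Kent
NULL | UI | Tokyo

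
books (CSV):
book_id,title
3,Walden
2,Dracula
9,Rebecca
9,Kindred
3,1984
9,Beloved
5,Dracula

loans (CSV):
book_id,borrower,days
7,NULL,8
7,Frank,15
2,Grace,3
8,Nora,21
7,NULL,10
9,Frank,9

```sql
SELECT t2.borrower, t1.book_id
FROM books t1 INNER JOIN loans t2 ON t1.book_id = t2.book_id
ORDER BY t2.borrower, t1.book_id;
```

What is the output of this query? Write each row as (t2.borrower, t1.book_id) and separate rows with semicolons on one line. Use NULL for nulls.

INNER JOIN keeps only pairs where the ON condition holds.
Matching on t1.book_id = t2.book_id.
- t1[0] book_id=3 → no match; dropped.
- t1[1] book_id=2 → 1 match(es) in t2 → 1 row(s).
- t1[2] book_id=9 → 1 match(es) in t2 → 1 row(s).
- t1[3] book_id=9 → 1 match(es) in t2 → 1 row(s).
- t1[4] book_id=3 → no match; dropped.
- t1[5] book_id=9 → 1 match(es) in t2 → 1 row(s).
- t1[6] book_id=5 → no match; dropped.
After projecting and ordering:
t2.borrower | t1.book_id
Frank | 9
Frank | 9
Frank | 9
Grace | 2

(Frank, 9); (Frank, 9); (Frank, 9); (Grace, 2)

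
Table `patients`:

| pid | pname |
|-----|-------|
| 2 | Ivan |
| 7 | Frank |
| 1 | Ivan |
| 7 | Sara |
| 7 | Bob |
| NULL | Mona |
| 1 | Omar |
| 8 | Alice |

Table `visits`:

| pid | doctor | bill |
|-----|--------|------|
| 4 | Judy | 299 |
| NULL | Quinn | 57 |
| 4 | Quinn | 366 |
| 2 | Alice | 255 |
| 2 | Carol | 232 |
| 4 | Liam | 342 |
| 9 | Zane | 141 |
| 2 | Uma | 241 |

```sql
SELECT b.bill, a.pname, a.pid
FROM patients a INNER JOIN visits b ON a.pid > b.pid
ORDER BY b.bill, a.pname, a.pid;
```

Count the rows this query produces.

24

INNER JOIN keeps only pairs where the ON condition holds.
Matching on a.pid > b.pid. A NULL in a compared column never satisfies the condition.
- pid=2: no matching b row, dropped.
- pid=7: 6 matching b row(s), so 6 row(s) emitted.
- pid=1: no matching b row, dropped.
- pid=7: 6 matching b row(s), so 6 row(s) emitted.
- pid=7: 6 matching b row(s), so 6 row(s) emitted.
- pid=NULL: no matching b row, dropped.
- pid=1: no matching b row, dropped.
- pid=8: 6 matching b row(s), so 6 row(s) emitted.
Total: 24 rows.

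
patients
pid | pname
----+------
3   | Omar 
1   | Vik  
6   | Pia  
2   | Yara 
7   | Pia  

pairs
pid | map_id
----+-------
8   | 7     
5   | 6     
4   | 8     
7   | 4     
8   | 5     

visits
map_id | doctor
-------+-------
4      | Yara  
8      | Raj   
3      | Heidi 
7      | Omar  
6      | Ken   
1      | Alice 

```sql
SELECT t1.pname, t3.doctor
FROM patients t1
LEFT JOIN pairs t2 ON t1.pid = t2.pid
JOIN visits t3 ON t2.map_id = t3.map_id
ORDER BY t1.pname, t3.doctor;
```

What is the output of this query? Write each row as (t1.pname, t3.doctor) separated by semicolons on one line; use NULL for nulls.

(Pia, Yara)

Evaluate left to right. First `patients t1 LEFT JOIN pairs t2` on pid: 5 row(s).
Then INNER JOIN `visits t3` on map_id: keep only rows whose t2.map_id appears in t3.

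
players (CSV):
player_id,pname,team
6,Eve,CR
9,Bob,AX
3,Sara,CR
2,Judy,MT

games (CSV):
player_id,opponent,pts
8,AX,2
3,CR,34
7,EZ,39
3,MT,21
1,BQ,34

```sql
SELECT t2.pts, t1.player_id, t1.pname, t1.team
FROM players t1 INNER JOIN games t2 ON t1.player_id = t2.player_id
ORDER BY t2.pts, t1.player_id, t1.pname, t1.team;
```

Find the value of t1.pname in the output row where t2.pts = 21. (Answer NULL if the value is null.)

Sara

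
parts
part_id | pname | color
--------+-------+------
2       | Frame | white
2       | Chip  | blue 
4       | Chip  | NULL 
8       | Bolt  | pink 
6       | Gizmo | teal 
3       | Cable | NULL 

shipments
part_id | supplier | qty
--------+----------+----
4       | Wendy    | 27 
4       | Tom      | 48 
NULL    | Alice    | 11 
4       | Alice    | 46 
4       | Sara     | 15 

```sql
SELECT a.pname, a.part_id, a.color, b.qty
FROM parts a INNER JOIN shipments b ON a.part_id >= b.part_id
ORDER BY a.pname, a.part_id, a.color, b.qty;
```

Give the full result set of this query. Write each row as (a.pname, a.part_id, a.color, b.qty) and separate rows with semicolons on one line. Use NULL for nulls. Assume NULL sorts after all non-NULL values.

(Bolt, 8, pink, 15); (Bolt, 8, pink, 27); (Bolt, 8, pink, 46); (Bolt, 8, pink, 48); (Chip, 4, NULL, 15); (Chip, 4, NULL, 27); (Chip, 4, NULL, 46); (Chip, 4, NULL, 48); (Gizmo, 6, teal, 15); (Gizmo, 6, teal, 27); (Gizmo, 6, teal, 46); (Gizmo, 6, teal, 48)

INNER JOIN keeps only pairs where the ON condition holds.
Matching on a.part_id >= b.part_id. A NULL in a compared column never satisfies the condition.
Matched pairs: 12.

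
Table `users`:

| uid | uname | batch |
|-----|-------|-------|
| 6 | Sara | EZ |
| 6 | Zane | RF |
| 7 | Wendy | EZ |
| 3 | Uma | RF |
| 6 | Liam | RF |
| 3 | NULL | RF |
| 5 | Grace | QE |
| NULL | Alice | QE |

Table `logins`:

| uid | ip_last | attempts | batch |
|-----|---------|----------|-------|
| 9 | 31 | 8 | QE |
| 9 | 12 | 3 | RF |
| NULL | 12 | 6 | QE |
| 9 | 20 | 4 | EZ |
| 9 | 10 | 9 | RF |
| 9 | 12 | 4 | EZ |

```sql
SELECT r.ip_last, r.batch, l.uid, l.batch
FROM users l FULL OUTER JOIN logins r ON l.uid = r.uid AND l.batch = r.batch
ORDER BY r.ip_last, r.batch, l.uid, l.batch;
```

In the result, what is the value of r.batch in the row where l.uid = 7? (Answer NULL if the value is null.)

NULL

FULL OUTER JOIN keeps every row from both sides; unmatched rows get NULL for the other side's columns.
Matching on l.uid = r.uid AND l.batch = r.batch. A NULL in a compared column never satisfies the condition.
- l (uid=6, batch=EZ) has no partner → padded with NULL.
- l (uid=6, batch=RF) has no partner → padded with NULL.
- l (uid=7, batch=EZ) has no partner → padded with NULL.
- l (uid=3, batch=RF) has no partner → padded with NULL.
- l (uid=6, batch=RF) has no partner → padded with NULL.
- l (uid=3, batch=RF) has no partner → padded with NULL.
- l (uid=5, batch=QE) has no partner → padded with NULL.
- l (uid=NULL, batch=QE) has no partner → padded with NULL.
- 6 r row(s) had no l match → kept, l columns NULL.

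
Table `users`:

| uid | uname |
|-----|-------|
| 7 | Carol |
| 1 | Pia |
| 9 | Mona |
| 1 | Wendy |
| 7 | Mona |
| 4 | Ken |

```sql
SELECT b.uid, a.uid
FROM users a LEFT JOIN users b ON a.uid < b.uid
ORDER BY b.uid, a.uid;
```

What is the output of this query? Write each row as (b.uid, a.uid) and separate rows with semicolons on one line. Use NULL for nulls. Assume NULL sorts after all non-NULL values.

(4, 1); (4, 1); (7, 1); (7, 1); (7, 1); (7, 1); (7, 4); (7, 4); (9, 1); (9, 1); (9, 4); (9, 7); (9, 7); (NULL, 9)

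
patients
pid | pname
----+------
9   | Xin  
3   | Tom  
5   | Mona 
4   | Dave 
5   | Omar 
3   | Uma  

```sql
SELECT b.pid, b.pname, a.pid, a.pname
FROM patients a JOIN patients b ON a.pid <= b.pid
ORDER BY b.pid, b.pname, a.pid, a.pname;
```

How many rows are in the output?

23

INNER JOIN keeps only pairs where the ON condition holds.
Matching on a.pid <= b.pid.
Matched pairs: 23.
Total: 23 rows.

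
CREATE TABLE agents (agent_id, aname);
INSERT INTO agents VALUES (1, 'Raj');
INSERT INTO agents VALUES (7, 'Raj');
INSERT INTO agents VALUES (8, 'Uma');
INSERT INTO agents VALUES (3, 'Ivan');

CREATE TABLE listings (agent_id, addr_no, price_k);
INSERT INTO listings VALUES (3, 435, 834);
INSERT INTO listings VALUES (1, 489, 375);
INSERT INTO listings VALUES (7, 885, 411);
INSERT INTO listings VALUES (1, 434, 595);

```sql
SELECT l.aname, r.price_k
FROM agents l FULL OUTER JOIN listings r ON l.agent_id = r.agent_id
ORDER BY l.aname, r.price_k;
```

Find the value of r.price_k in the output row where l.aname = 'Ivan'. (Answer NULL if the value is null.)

834

FULL OUTER JOIN keeps every row from both sides; unmatched rows get NULL for the other side's columns.
Matching on l.agent_id = r.agent_id.
- l[0] agent_id=1 → 2 match(es) in r → 2 row(s).
- l[1] agent_id=7 → 1 match(es) in r → 1 row(s).
- l[2] agent_id=8 → no match; kept with NULLs on the r side.
- l[3] agent_id=3 → 1 match(es) in r → 1 row(s).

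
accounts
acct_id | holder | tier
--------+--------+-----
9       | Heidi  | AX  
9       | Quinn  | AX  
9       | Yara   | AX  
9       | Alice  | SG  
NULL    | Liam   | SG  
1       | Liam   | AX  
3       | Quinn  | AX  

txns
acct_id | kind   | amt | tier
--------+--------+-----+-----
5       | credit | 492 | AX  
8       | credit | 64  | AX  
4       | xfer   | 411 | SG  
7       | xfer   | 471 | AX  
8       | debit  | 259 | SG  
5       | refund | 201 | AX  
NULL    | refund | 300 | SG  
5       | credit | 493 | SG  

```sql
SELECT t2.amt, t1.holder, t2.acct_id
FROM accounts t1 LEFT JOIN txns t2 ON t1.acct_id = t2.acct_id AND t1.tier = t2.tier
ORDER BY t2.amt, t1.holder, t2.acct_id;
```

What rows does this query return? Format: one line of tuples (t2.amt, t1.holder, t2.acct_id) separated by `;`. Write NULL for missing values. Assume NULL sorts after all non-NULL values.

(NULL, Alice, NULL); (NULL, Heidi, NULL); (NULL, Liam, NULL); (NULL, Liam, NULL); (NULL, Quinn, NULL); (NULL, Quinn, NULL); (NULL, Yara, NULL)

LEFT JOIN keeps every row from `accounts`; unmatched rows get NULL for `txns`'s columns.
Matching on t1.acct_id = t2.acct_id AND t1.tier = t2.tier. A NULL in a compared column never satisfies the condition.
Matched pairs: 0; unmatched t1 rows kept: 7.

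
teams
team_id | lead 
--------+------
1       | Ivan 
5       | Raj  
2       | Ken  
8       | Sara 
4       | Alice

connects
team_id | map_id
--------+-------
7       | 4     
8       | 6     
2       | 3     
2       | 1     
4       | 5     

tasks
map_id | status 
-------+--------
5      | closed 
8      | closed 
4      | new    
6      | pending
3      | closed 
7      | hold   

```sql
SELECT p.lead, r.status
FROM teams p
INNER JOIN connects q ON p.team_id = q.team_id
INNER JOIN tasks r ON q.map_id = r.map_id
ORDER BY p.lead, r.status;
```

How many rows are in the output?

3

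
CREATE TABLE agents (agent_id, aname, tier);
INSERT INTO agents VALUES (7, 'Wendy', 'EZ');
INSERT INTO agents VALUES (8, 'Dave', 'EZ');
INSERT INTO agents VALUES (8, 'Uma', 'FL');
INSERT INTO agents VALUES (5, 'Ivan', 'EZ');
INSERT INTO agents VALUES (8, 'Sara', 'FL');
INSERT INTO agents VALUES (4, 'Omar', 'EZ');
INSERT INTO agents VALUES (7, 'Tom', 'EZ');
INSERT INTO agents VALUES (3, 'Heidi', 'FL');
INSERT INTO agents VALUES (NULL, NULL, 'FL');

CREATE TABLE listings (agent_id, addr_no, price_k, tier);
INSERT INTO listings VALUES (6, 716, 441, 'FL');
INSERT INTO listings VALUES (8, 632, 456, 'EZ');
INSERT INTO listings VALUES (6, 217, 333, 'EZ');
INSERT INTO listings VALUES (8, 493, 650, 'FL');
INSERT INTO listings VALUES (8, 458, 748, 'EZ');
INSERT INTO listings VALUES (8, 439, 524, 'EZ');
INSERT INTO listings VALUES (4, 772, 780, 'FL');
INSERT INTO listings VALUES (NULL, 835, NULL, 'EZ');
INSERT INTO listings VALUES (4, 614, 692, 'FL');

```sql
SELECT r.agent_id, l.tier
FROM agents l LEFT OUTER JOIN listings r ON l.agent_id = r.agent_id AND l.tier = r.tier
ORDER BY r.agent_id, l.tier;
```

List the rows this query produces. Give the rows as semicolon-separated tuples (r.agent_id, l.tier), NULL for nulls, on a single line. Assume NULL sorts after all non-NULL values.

LEFT JOIN keeps every row from `agents`; unmatched rows get NULL for `listings`'s columns.
Matching on l.agent_id = r.agent_id AND l.tier = r.tier. A NULL in a compared column never satisfies the condition.
Matched pairs: 5; unmatched l rows kept: 6.

(8, EZ); (8, EZ); (8, EZ); (8, FL); (8, FL); (NULL, EZ); (NULL, EZ); (NULL, EZ); (NULL, EZ); (NULL, FL); (NULL, FL)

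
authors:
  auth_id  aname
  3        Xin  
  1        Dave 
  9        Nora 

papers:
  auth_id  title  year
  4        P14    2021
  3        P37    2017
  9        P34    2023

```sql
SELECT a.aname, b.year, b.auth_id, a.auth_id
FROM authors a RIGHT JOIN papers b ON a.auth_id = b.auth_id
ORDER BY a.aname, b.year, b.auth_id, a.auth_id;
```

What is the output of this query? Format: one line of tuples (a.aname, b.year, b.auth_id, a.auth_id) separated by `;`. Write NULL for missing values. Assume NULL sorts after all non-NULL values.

(Nora, 2023, 9, 9); (Xin, 2017, 3, 3); (NULL, 2021, 4, NULL)

RIGHT JOIN keeps every row from `papers`; unmatched rows get NULL for `authors`'s columns.
Matching on a.auth_id = b.auth_id.
Matched pairs: 2; unmatched b rows kept: 1.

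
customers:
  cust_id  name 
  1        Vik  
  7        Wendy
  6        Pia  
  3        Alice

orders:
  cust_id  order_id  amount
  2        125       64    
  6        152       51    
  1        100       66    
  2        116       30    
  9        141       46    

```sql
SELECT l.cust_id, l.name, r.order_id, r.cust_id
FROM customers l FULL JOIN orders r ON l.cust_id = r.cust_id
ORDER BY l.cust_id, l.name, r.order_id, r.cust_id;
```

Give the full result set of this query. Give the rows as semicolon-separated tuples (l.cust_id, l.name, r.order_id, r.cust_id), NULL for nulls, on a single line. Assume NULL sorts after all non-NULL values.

(1, Vik, 100, 1); (3, Alice, NULL, NULL); (6, Pia, 152, 6); (7, Wendy, NULL, NULL); (NULL, NULL, 116, 2); (NULL, NULL, 125, 2); (NULL, NULL, 141, 9)

FULL OUTER JOIN keeps every row from both sides; unmatched rows get NULL for the other side's columns.
Matching on l.cust_id = r.cust_id.
- cust_id=1: 1 matching r row(s), so 1 row(s) emitted.
- cust_id=7: no r row matches, row kept with r columns NULL.
- cust_id=6: 1 matching r row(s), so 1 row(s) emitted.
- cust_id=3: no r row matches, row kept with r columns NULL.
- 3 row(s) from r found no l partner → padded with NULL.
After projecting and ordering:
l.cust_id | l.name | r.order_id | r.cust_id
1 | Vik | 100 | 1
3 | Alice | NULL | NULL
6 | Pia | 152 | 6
7 | Wendy | NULL | NULL
NULL | NULL | 116 | 2
NULL | NULL | 125 | 2
NULL | NULL | 141 | 9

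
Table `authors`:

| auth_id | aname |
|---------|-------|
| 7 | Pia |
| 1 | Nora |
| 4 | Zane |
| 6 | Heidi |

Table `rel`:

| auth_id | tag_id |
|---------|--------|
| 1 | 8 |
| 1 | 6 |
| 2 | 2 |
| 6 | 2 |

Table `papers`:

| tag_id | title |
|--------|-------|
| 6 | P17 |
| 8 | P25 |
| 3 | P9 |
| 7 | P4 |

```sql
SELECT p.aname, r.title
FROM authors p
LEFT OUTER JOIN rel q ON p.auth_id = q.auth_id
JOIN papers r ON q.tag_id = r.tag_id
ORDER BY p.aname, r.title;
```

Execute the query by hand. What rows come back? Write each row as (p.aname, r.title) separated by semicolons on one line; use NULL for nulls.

(Nora, P17); (Nora, P25)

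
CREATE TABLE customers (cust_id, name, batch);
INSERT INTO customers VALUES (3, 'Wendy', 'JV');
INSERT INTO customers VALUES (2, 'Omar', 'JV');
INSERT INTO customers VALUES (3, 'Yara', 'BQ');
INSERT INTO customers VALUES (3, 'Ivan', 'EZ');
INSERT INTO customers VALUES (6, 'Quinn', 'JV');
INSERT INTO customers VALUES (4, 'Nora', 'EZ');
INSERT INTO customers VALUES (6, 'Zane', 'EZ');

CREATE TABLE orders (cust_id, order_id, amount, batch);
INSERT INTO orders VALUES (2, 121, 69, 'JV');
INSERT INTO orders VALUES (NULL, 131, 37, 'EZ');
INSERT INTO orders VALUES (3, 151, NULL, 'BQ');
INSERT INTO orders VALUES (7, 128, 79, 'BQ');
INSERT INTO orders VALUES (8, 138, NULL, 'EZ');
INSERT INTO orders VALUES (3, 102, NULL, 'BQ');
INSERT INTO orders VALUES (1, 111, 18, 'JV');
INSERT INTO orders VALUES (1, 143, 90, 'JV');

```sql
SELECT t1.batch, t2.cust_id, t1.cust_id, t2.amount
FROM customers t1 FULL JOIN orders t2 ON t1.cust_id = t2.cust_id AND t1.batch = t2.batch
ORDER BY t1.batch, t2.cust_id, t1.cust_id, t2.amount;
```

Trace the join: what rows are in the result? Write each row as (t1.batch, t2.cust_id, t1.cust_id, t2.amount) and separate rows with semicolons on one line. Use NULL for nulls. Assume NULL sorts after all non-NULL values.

FULL OUTER JOIN keeps every row from both sides; unmatched rows get NULL for the other side's columns.
Matching on t1.cust_id = t2.cust_id AND t1.batch = t2.batch. A NULL in a compared column never satisfies the condition.
- t1[0] cust_id=3, batch=JV → no match; kept with NULLs on the t2 side.
- t1[1] cust_id=2, batch=JV → 1 match(es) in t2 → 1 row(s).
- t1[2] cust_id=3, batch=BQ → 2 match(es) in t2 → 2 row(s).
- t1[3] cust_id=3, batch=EZ → no match; kept with NULLs on the t2 side.
- t1[4] cust_id=6, batch=JV → no match; kept with NULLs on the t2 side.
- t1[5] cust_id=4, batch=EZ → no match; kept with NULLs on the t2 side.
- t1[6] cust_id=6, batch=EZ → no match; kept with NULLs on the t2 side.
- plus 5 unmatched t2 row(s), each kept with NULL t1 columns.

(BQ, 3, 3, NULL); (BQ, 3, 3, NULL); (EZ, NULL, 3, NULL); (EZ, NULL, 4, NULL); (EZ, NULL, 6, NULL); (JV, 2, 2, 69); (JV, NULL, 3, NULL); (JV, NULL, 6, NULL); (NULL, 1, NULL, 18); (NULL, 1, NULL, 90); (NULL, 7, NULL, 79); (NULL, 8, NULL, NULL); (NULL, NULL, NULL, 37)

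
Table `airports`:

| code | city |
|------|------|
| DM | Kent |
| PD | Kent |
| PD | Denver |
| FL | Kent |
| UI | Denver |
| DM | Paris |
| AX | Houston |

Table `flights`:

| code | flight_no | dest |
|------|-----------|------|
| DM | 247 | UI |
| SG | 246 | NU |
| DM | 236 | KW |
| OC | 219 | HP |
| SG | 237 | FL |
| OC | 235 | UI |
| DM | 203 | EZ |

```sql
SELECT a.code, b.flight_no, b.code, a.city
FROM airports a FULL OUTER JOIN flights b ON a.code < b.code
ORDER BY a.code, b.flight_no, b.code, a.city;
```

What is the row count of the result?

24

FULL OUTER JOIN keeps every row from both sides; unmatched rows get NULL for the other side's columns.
Matching on a.code < b.code.
- a row (code=DM): matches 4 b row(s) → 4 output row(s).
- a row (code=PD): matches 2 b row(s) → 2 output row(s).
- a row (code=PD): matches 2 b row(s) → 2 output row(s).
- a row (code=FL): matches 4 b row(s) → 4 output row(s).
- a row (code=UI): no match → kept, b columns NULL.
- a row (code=DM): matches 4 b row(s) → 4 output row(s).
- a row (code=AX): matches 7 b row(s) → 7 output row(s).
Total: 23 matched + 1 padded = 24 rows.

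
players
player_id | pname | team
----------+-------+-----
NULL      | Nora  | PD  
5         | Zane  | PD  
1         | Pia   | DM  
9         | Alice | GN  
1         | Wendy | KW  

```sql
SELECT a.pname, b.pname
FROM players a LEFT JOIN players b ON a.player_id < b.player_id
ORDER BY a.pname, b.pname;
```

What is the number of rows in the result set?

LEFT JOIN keeps every row from `players a`; unmatched rows get NULL for `players b`'s columns.
Matching on a.player_id < b.player_id. A NULL in a compared column never satisfies the condition.
- a row (player_id=NULL): no match → kept, b columns NULL.
- a row (player_id=5): matches 1 b row(s) → 1 output row(s).
- a row (player_id=1): matches 2 b row(s) → 2 output row(s).
- a row (player_id=9): no match → kept, b columns NULL.
- a row (player_id=1): matches 2 b row(s) → 2 output row(s).
Total: 5 matched + 2 padded = 7 rows.

7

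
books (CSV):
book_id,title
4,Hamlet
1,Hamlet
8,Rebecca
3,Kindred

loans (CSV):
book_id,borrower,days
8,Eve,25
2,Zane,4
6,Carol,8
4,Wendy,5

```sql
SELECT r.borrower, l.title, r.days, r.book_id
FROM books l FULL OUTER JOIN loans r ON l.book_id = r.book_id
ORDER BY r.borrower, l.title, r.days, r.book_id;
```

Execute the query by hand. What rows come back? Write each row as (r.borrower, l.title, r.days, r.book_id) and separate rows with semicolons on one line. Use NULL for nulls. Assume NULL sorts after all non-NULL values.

(Carol, NULL, 8, 6); (Eve, Rebecca, 25, 8); (Wendy, Hamlet, 5, 4); (Zane, NULL, 4, 2); (NULL, Hamlet, NULL, NULL); (NULL, Kindred, NULL, NULL)

FULL OUTER JOIN keeps every row from both sides; unmatched rows get NULL for the other side's columns.
Matching on l.book_id = r.book_id.
Matched pairs: 2; unmatched l rows kept: 2; unmatched r rows kept: 2.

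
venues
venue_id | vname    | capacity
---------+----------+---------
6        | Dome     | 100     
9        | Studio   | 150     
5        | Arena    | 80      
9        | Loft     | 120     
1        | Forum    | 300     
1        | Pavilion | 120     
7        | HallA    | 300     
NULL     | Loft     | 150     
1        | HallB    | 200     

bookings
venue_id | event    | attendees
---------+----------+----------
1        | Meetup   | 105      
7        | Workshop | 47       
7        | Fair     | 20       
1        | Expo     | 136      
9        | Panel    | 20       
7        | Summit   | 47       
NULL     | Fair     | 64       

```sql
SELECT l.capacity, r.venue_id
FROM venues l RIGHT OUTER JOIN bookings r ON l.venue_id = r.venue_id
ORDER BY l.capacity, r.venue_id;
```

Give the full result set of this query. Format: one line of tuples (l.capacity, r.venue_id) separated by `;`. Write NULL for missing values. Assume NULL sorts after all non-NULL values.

(120, 1); (120, 1); (120, 9); (150, 9); (200, 1); (200, 1); (300, 1); (300, 1); (300, 7); (300, 7); (300, 7); (NULL, NULL)

RIGHT JOIN keeps every row from `bookings`; unmatched rows get NULL for `venues`'s columns.
Matching on l.venue_id = r.venue_id. A NULL in a compared column never satisfies the condition.
- l (venue_id=6) has no partner in r.
- l (venue_id=9) pairs with 1 row(s) of r.
- l (venue_id=5) has no partner in r.
- l (venue_id=9) pairs with 1 row(s) of r.
- l (venue_id=1) pairs with 2 row(s) of r.
- l (venue_id=1) pairs with 2 row(s) of r.
- l (venue_id=7) pairs with 3 row(s) of r.
- l (venue_id=NULL) has no partner in r.
- l (venue_id=1) pairs with 2 row(s) of r.
- 1 row(s) from r found no l partner → padded with NULL.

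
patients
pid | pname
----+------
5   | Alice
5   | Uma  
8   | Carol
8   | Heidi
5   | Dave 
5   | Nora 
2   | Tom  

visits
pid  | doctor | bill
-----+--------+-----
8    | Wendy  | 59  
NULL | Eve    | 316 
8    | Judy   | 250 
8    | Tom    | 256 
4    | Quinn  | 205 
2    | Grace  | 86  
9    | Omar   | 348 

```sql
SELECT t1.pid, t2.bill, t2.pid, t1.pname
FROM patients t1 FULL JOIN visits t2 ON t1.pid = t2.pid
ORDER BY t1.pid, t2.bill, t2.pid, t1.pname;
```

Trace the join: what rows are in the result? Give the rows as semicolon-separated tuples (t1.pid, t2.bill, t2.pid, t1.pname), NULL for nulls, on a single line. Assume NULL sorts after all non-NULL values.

(2, 86, 2, Tom); (5, NULL, NULL, Alice); (5, NULL, NULL, Dave); (5, NULL, NULL, Nora); (5, NULL, NULL, Uma); (8, 59, 8, Carol); (8, 59, 8, Heidi); (8, 250, 8, Carol); (8, 250, 8, Heidi); (8, 256, 8, Carol); (8, 256, 8, Heidi); (NULL, 205, 4, NULL); (NULL, 316, NULL, NULL); (NULL, 348, 9, NULL)

FULL OUTER JOIN keeps every row from both sides; unmatched rows get NULL for the other side's columns.
Matching on t1.pid = t2.pid. A NULL in a compared column never satisfies the condition.
- t1[0] pid=5 → no match; kept with NULLs on the t2 side.
- t1[1] pid=5 → no match; kept with NULLs on the t2 side.
- t1[2] pid=8 → 3 match(es) in t2 → 3 row(s).
- t1[3] pid=8 → 3 match(es) in t2 → 3 row(s).
- t1[4] pid=5 → no match; kept with NULLs on the t2 side.
- t1[5] pid=5 → no match; kept with NULLs on the t2 side.
- t1[6] pid=2 → 1 match(es) in t2 → 1 row(s).
- 3 t2 row(s) had no t1 match → kept, t1 columns NULL.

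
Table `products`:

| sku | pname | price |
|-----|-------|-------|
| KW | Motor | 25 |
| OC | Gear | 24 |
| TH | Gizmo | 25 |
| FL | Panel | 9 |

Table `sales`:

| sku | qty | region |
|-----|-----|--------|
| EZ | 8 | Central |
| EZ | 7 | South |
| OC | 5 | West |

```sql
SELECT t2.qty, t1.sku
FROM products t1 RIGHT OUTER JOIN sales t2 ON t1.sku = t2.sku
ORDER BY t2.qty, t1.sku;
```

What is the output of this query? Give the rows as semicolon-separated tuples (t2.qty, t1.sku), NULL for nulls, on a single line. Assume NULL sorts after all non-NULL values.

(5, OC); (7, NULL); (8, NULL)

RIGHT JOIN keeps every row from `sales`; unmatched rows get NULL for `products`'s columns.
Matching on t1.sku = t2.sku.
Matched pairs: 1; unmatched t2 rows kept: 2.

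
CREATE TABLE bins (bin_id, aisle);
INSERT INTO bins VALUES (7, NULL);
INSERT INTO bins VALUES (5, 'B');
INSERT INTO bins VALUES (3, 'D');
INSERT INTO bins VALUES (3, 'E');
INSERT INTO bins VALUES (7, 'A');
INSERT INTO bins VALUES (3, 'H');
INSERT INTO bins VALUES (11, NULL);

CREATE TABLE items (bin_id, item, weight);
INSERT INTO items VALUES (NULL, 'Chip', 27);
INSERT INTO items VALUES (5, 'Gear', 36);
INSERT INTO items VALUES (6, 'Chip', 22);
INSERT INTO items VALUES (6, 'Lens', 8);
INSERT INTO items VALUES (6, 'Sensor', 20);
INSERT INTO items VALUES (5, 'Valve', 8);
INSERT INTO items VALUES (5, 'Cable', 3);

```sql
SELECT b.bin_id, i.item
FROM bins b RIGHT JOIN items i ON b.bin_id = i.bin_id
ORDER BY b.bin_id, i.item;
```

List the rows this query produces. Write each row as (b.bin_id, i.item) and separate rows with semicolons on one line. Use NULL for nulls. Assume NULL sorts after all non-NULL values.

(5, Cable); (5, Gear); (5, Valve); (NULL, Chip); (NULL, Chip); (NULL, Lens); (NULL, Sensor)

RIGHT JOIN keeps every row from `items`; unmatched rows get NULL for `bins`'s columns.
Matching on b.bin_id = i.bin_id. A NULL in a compared column never satisfies the condition.
- b row (bin_id=7): no match.
- b row (bin_id=5): matches 3 i row(s) → 3 output row(s).
- b row (bin_id=3): no match.
- b row (bin_id=3): no match.
- b row (bin_id=7): no match.
- b row (bin_id=3): no match.
- b row (bin_id=11): no match.
- plus 4 unmatched i row(s), each kept with NULL b columns.
After projecting and ordering:
b.bin_id | i.item
5 | Cable
5 | Gear
5 | Valve
NULL | Chip
NULL | Chip
NULL | Lens
NULL | Sensor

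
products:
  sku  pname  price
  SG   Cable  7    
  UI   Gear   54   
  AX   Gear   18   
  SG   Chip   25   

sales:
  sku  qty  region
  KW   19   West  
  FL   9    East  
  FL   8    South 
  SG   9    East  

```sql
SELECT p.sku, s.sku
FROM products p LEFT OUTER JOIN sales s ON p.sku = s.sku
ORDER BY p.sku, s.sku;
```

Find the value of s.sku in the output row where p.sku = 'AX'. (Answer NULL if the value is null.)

LEFT JOIN keeps every row from `products`; unmatched rows get NULL for `sales`'s columns.
Matching on p.sku = s.sku.
- p (sku=SG) pairs with 1 row(s) of s.
- p (sku=UI) has no partner → padded with NULL.
- p (sku=AX) has no partner → padded with NULL.
- p (sku=SG) pairs with 1 row(s) of s.

NULL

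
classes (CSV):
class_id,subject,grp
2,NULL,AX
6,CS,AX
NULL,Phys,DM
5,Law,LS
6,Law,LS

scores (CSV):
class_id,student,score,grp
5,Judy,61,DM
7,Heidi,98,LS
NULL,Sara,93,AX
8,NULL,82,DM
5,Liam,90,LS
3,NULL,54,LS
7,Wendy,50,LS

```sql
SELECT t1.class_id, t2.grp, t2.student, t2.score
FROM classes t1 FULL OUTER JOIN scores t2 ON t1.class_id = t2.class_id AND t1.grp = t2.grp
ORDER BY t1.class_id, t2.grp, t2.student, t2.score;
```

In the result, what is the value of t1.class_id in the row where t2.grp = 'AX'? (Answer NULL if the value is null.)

FULL OUTER JOIN keeps every row from both sides; unmatched rows get NULL for the other side's columns.
Matching on t1.class_id = t2.class_id AND t1.grp = t2.grp. A NULL in a compared column never satisfies the condition.
- class_id=2, grp=AX: no t2 row matches, row kept with t2 columns NULL.
- class_id=6, grp=AX: no t2 row matches, row kept with t2 columns NULL.
- class_id=NULL, grp=DM: no t2 row matches, row kept with t2 columns NULL.
- class_id=5, grp=LS: 1 matching t2 row(s), so 1 row(s) emitted.
- class_id=6, grp=LS: no t2 row matches, row kept with t2 columns NULL.
- plus 6 unmatched t2 row(s), each kept with NULL t1 columns.

NULL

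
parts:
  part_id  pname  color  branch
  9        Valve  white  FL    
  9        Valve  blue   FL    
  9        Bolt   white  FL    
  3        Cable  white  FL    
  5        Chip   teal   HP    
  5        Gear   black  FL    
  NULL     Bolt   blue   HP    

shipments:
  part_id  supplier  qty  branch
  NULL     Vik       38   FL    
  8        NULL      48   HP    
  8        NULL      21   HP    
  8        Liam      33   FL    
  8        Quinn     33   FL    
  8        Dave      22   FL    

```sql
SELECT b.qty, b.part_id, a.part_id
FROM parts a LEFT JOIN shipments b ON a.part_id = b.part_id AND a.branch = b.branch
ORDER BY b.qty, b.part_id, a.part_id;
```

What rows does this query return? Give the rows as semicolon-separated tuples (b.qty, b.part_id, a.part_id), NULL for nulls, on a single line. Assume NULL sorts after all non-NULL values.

(NULL, NULL, 3); (NULL, NULL, 5); (NULL, NULL, 5); (NULL, NULL, 9); (NULL, NULL, 9); (NULL, NULL, 9); (NULL, NULL, NULL)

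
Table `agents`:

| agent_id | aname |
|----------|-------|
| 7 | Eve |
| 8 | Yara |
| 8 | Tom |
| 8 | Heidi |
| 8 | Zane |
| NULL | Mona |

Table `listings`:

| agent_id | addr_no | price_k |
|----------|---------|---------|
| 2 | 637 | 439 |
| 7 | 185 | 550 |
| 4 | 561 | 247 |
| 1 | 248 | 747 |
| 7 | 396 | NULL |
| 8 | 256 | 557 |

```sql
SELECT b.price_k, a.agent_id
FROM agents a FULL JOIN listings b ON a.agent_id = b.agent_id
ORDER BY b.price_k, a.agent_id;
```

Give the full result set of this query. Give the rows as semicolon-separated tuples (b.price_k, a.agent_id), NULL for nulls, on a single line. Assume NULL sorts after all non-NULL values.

(247, NULL); (439, NULL); (550, 7); (557, 8); (557, 8); (557, 8); (557, 8); (747, NULL); (NULL, 7); (NULL, NULL)

FULL OUTER JOIN keeps every row from both sides; unmatched rows get NULL for the other side's columns.
Matching on a.agent_id = b.agent_id. A NULL in a compared column never satisfies the condition.
- a (agent_id=7) pairs with 2 row(s) of b.
- a (agent_id=8) pairs with 1 row(s) of b.
- a (agent_id=8) pairs with 1 row(s) of b.
- a (agent_id=8) pairs with 1 row(s) of b.
- a (agent_id=8) pairs with 1 row(s) of b.
- a (agent_id=NULL) has no partner → padded with NULL.
- 3 b row(s) had no a match → kept, a columns NULL.
After projecting and ordering:
b.price_k | a.agent_id
247 | NULL
439 | NULL
550 | 7
557 | 8
557 | 8
557 | 8
557 | 8
747 | NULL
NULL | 7
NULL | NULL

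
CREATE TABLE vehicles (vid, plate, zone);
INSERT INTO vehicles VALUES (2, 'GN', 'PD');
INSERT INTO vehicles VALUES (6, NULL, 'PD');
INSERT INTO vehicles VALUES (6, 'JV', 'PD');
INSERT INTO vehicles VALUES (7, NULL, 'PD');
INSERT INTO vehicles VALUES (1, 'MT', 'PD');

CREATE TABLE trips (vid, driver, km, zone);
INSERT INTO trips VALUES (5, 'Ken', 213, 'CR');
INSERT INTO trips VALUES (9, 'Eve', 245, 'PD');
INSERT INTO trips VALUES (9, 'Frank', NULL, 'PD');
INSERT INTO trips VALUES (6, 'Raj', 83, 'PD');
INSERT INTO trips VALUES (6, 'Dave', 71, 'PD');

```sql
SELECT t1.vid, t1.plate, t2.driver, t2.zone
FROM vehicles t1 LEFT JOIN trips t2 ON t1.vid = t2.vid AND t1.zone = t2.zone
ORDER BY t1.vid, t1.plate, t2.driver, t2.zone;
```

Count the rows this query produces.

7

LEFT JOIN keeps every row from `vehicles`; unmatched rows get NULL for `trips`'s columns.
Matching on t1.vid = t2.vid AND t1.zone = t2.zone.
- t1 row (vid=2, zone=PD): no match → kept, t2 columns NULL.
- t1 row (vid=6, zone=PD): matches 2 t2 row(s) → 2 output row(s).
- t1 row (vid=6, zone=PD): matches 2 t2 row(s) → 2 output row(s).
- t1 row (vid=7, zone=PD): no match → kept, t2 columns NULL.
- t1 row (vid=1, zone=PD): no match → kept, t2 columns NULL.
Total: 4 matched + 3 padded = 7 rows.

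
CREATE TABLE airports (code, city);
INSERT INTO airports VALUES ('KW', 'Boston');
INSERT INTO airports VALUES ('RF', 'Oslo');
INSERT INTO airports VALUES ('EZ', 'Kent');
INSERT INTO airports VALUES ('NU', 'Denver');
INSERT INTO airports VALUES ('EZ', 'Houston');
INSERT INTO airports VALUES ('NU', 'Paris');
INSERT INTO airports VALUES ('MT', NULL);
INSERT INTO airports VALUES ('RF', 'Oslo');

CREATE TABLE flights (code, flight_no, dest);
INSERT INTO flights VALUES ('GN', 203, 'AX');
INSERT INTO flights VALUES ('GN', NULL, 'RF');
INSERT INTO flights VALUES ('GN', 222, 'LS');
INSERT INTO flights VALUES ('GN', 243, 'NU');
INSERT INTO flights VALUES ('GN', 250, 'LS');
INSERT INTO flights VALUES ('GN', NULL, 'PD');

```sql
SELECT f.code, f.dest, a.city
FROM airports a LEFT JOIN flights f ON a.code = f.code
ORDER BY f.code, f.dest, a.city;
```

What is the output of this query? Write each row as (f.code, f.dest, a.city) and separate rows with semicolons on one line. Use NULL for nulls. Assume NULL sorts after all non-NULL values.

(NULL, NULL, Boston); (NULL, NULL, Denver); (NULL, NULL, Houston); (NULL, NULL, Kent); (NULL, NULL, Oslo); (NULL, NULL, Oslo); (NULL, NULL, Paris); (NULL, NULL, NULL)

LEFT JOIN keeps every row from `airports`; unmatched rows get NULL for `flights`'s columns.
Matching on a.code = f.code.
- code=KW: no f row matches, row kept with f columns NULL.
- code=RF: no f row matches, row kept with f columns NULL.
- code=EZ: no f row matches, row kept with f columns NULL.
- code=NU: no f row matches, row kept with f columns NULL.
- code=EZ: no f row matches, row kept with f columns NULL.
- code=NU: no f row matches, row kept with f columns NULL.
- code=MT: no f row matches, row kept with f columns NULL.
- code=RF: no f row matches, row kept with f columns NULL.
After projecting and ordering:
f.code | f.dest | a.city
NULL | NULL | Boston
NULL | NULL | Denver
NULL | NULL | Houston
NULL | NULL | Kent
NULL | NULL | Oslo
NULL | NULL | Oslo
NULL | NULL | Paris
NULL | NULL | NULL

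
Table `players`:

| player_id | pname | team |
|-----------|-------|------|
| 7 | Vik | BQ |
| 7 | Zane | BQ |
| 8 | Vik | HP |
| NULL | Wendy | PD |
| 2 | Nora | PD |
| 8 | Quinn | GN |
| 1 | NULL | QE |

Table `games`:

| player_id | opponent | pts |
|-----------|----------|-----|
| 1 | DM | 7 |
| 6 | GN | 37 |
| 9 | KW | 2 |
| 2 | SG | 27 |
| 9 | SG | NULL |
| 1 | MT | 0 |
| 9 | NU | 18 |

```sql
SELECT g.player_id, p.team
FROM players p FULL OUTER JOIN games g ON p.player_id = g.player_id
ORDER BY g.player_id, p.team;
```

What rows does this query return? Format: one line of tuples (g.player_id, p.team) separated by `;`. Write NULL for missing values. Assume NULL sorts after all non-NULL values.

FULL OUTER JOIN keeps every row from both sides; unmatched rows get NULL for the other side's columns.
Matching on p.player_id = g.player_id. A NULL in a compared column never satisfies the condition.
- p[0] player_id=7 → no match; kept with NULLs on the g side.
- p[1] player_id=7 → no match; kept with NULLs on the g side.
- p[2] player_id=8 → no match; kept with NULLs on the g side.
- p[3] player_id=NULL → no match; kept with NULLs on the g side.
- p[4] player_id=2 → 1 match(es) in g → 1 row(s).
- p[5] player_id=8 → no match; kept with NULLs on the g side.
- p[6] player_id=1 → 2 match(es) in g → 2 row(s).
- 4 g row(s) had no p match → kept, p columns NULL.

(1, QE); (1, QE); (2, PD); (6, NULL); (9, NULL); (9, NULL); (9, NULL); (NULL, BQ); (NULL, BQ); (NULL, GN); (NULL, HP); (NULL, PD)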